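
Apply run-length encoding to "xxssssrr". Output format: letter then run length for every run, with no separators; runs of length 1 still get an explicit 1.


String: "xxssssrr"
Scanning for consecutive runs:
  'x' x 2
  's' x 4
  'r' x 2
RLE = "x2s4r2"


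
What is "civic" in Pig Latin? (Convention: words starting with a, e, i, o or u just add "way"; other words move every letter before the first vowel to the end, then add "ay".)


Word: "civic"
Starts with consonant(s) → move to end, add 'ay'
Consonant cluster: "c"
Pig Latin = "iviccay"


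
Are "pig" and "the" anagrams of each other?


Word 1: "pig" → sorted: gip
Word 2: "the" → sorted: eht
Same letters? gip != eht
Anagram = No


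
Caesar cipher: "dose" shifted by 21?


Word: "dose"
Shift: 21
Each letter → (letter + shift) mod 26:
  'd' (3) + 21 = 24 → 'y'
  'o' (14) + 21 = 9 → 'j'
  's' (18) + 21 = 13 → 'n'
  'e' (4) + 21 = 25 → 'z'
Result = "yjnz"


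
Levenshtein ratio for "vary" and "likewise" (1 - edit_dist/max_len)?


Word 1: "vary" (length 4)
Word 2: "likewise" (length 8)
One optimal edit sequence:
  1. insert 'l'  (+1)
  2. insert 'i'  (+1)
  3. insert 'k'  (+1)
  4. insert 'e'  (+1)
  5. substitute 'v' -> 'w'  (+1)
  6. substitute 'a' -> 'i'  (+1)
  7. substitute 'r' -> 's'  (+1)
  8. substitute 'y' -> 'e'  (+1)
Edit distance = 8
Max length = max(4, 8) = 8
Similarity = 1 - 8/8
= 0.0000


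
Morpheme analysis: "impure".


Word: "impure"
Morphemes: im- | pure
Each morpheme carries meaning
= 2 morphemes


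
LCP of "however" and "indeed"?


Word 1: "however"
Word 2: "indeed"
Comparing from start:
  Pos 0: 'h' != 'i' (stop)
LCP = "" (length 0)


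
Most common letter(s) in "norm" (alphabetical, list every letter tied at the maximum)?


Word: "norm"
Letter counts:
  'm': 1
  'n': 1
  'o': 1
  'r': 1
Maximum count = 1
Most frequent = 'm', 'n', 'o', 'r' (1 time each)


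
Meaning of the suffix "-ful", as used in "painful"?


Suffix: -ful
As in: painful -> pain + -ful
Meaning = full of


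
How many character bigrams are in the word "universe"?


Word: "universe" (length 8)
Number of 2-grams = length - 2 + 1 = 8 - 2 + 1
= 7


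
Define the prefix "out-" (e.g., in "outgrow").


Prefix: out-
As in: outgrow -> out- + grow
Meaning = surpass


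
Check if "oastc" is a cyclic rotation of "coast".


Word: "coast", Candidate: "oastc"
Method: check if candidate is substring of word+word
"coastcoast" contains "oastc"? Yes
Is rotation = Yes


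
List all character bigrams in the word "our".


Word: "our" (length 3)
Number of bigrams = 3 - 2 + 1 = 2
  Position 0: "ou"
  Position 1: "ur"
Bigrams = "ou", "ur"


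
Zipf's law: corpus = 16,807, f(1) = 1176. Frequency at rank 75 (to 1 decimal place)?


Zipf's law: f(r) = f(1) / r
f(1) = 1176
f(75) = 1176 / 75
= 15.7 occurrences


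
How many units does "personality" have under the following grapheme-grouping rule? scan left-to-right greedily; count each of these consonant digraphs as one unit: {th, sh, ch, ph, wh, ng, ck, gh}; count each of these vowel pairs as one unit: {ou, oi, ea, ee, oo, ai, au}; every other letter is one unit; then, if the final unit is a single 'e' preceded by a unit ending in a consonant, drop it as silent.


Word: "personality" (11 letters)
Left-to-right scan:
  [1] 'p' (letter)
  [2] 'e' (letter)
  [3] 'r' (letter)
  [4] 's' (letter)
  [5] 'o' (letter)
  [6] 'n' (letter)
  [7] 'a' (letter)
  [8] 'l' (letter)
  [9] 'i' (letter)
  [10] 't' (letter)
  [11] 'y' (letter)
Units from scan: 11
Sound units = 11 units


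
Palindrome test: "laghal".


Word: "laghal"
Reversed: "lahgal"
Forward == Backward? laghal != lahgal
Palindrome = No


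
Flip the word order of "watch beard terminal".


Original: "watch beard terminal"
Words (1..n): watch | beard | terminal
Reversed (n..1): terminal | beard | watch
Result = "terminal beard watch"


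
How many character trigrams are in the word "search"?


Word: "search" (length 6)
Number of 3-grams = length - 3 + 1 = 6 - 3 + 1
= 4


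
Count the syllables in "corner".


Word: "corner"
Syllable breakdown: cor / ner
Counting: 2 parts
= 2 syllables


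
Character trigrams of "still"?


Word: "still" (length 5)
Number of trigrams = 5 - 3 + 1 = 3
  Position 0: "sti"
  Position 1: "til"
  Position 2: "ill"
Trigrams = "sti", "til", "ill"


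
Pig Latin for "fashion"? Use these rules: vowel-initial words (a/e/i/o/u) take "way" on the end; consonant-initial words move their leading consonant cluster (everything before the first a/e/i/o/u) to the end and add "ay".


Word: "fashion"
Starts with consonant(s) → move to end, add 'ay'
Consonant cluster: "f"
Pig Latin = "ashionfay"


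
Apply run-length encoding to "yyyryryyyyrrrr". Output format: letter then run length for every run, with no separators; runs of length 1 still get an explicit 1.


String: "yyyryryyyyrrrr"
Scanning for consecutive runs:
  'y' x 3
  'r' x 1
  'y' x 1
  'r' x 1
  'y' x 4
  'r' x 4
RLE = "y3r1y1r1y4r4"


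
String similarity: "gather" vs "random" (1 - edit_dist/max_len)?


Word 1: "gather" (length 6)
Word 2: "random" (length 6)
One optimal edit sequence:
  1. substitute 'g' -> 'r'  (+1)
  2. keep 'a'
  3. substitute 't' -> 'n'  (+1)
  4. substitute 'h' -> 'd'  (+1)
  5. substitute 'e' -> 'o'  (+1)
  6. substitute 'r' -> 'm'  (+1)
Edit distance = 5
Max length = max(6, 6) = 6
Similarity = 1 - 5/6
= 0.1667


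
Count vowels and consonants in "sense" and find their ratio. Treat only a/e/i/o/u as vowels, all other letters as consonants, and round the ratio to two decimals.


Word: "sense"
Vowels (a,e,i,o,u): 2
Consonants: 3
Ratio = 2/3
= 0.67


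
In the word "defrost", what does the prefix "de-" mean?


Prefix: de-
Example: defrost (de- + frost)
Meaning = remove / reverse


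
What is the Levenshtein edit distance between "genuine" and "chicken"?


Word 1: "genuine" (length 7)
Word 2: "chicken" (length 7)
One optimal edit sequence (insert/delete/substitute each cost 1):
  1. substitute 'g' -> 'c'  (+1)
  2. substitute 'e' -> 'h'  (+1)
  3. substitute 'n' -> 'i'  (+1)
  4. substitute 'u' -> 'c'  (+1)
  5. substitute 'i' -> 'k'  (+1)
  6. substitute 'n' -> 'e'  (+1)
  7. substitute 'e' -> 'n'  (+1)
Total edit operations: 7
Edit distance = 7


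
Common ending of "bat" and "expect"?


Word 1: "bat"
Word 2: "expect"
Comparing from end:
  Pos -1: 't' == 't'
  Pos -2: 'a' != 'c' (stop)
LCS = "t" (length 1)


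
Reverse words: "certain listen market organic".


Original: "certain listen market organic"
Words (1..n): certain | listen | market | organic
Reversed (n..1): organic | market | listen | certain
Result = "organic market listen certain"


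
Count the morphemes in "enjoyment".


Word: "enjoyment"
Morphemes: en- + joy + -ment
Each morpheme carries meaning
= 3 morphemes


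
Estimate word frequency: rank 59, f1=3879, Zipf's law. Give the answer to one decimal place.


Zipf's law: f(r) = f(1) / r
f(1) = 3879
f(59) = 3879 / 59
= 65.7 occurrences


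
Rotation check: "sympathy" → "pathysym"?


Word: "sympathy", Candidate: "pathysym"
Method: check if candidate is substring of word+word
"sympathysympathy" contains "pathysym"? Yes
Is rotation = Yes


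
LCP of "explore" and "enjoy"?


Word 1: "explore"
Word 2: "enjoy"
Comparing from start:
  Pos 0: 'e' == 'e'
  Pos 1: 'x' != 'n' (stop)
LCP = "e" (length 1)


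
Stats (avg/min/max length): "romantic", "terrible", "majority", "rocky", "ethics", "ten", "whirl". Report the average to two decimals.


Lengths: "romantic"=8, "terrible"=8, "majority"=8, "rocky"=5, "ethics"=6, "ten"=3, "whirl"=5
Sum = 43, Count = 7
Average = 43/7 = 6.14
= avg=6.14, min=3, max=8


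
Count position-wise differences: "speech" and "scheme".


Comparing character by character (same length = 6):
  Pos 0: 's' vs 's' =
  Pos 1: 'p' vs 'c' !=
  Pos 2: 'e' vs 'h' !=
  Pos 3: 'e' vs 'e' =
  Pos 4: 'c' vs 'm' !=
  Pos 5: 'h' vs 'e' !=
Hamming distance = 4


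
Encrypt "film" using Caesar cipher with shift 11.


Word: "film"
Shift: 11
Each letter → (letter + shift) mod 26:
  'f' (5) + 11 = 16 → 'q'
  'i' (8) + 11 = 19 → 't'
  'l' (11) + 11 = 22 → 'w'
  'm' (12) + 11 = 23 → 'x'
Result = "qtwx"


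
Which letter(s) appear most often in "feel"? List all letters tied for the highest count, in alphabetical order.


Word: "feel"
Letter counts:
  'e': 2
  'f': 1
  'l': 1
Maximum count = 2
Most frequent = 'e' (2 times each)


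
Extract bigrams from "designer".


Word: "designer" (length 8)
Number of bigrams = 8 - 2 + 1 = 7
  Position 0: "de"
  Position 1: "es"
  Position 2: "si"
  Position 3: "ig"
  Position 4: "gn"
  Position 5: "ne"
  Position 6: "er"
Bigrams = "de", "es", "si", "ig", "gn", "ne", "er"


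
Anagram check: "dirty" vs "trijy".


Word 1: "dirty" → sorted: dirty
Word 2: "trijy" → sorted: ijrty
Same letters? dirty != ijrty
Anagram = No


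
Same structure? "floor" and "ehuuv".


Pattern of "floor": [0, 1, 2, 2, 3]
Pattern of "ehuuv": [0, 1, 2, 2, 3]
Patterns match
Same pattern = Yes


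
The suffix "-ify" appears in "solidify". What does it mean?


Suffix: -ify
Example: solidify (solid + -ify)
Meaning = to make


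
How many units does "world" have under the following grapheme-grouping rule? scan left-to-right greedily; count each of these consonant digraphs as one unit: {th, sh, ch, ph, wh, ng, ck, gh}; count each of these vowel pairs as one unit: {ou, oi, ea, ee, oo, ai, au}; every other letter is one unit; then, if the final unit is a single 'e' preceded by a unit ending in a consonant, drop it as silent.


Word: "world" (5 letters)
Left-to-right scan:
  [1] 'w' (letter)
  [2] 'o' (letter)
  [3] 'r' (letter)
  [4] 'l' (letter)
  [5] 'd' (letter)
Units from scan: 5
Sound units = 5 units


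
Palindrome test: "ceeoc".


Word: "ceeoc"
Reversed: "coeec"
Forward == Backward? ceeoc != coeec
Palindrome = No


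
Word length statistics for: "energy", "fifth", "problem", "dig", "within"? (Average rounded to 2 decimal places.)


Lengths: "energy"=6, "fifth"=5, "problem"=7, "dig"=3, "within"=6
Sum = 27, Count = 5
Average = 27/5 = 5.40
= avg=5.40, min=3, max=7


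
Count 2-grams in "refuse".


Word: "refuse" (length 6)
Number of 2-grams = length - 2 + 1 = 6 - 2 + 1
= 5


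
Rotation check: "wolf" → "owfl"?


Word: "wolf", Candidate: "owfl"
Method: check if candidate is substring of word+word
"wolfwolf" contains "owfl"? No
Is rotation = No


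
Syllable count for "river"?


Word: "river"
Syllable breakdown: riv · er
Counting: 2 parts
= 2 syllables


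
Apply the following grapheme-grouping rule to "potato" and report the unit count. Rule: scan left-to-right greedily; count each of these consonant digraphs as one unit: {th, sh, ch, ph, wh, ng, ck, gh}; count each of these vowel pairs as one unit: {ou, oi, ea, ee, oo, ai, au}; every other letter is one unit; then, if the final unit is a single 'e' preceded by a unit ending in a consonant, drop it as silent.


Word: "potato" (6 letters)
Left-to-right scan:
  (1) 'p' (letter)
  (2) 'o' (letter)
  (3) 't' (letter)
  (4) 'a' (letter)
  (5) 't' (letter)
  (6) 'o' (letter)
Units from scan: 6
Sound units = 6 units


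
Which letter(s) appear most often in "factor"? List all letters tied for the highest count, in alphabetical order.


Word: "factor"
Letter counts:
  'a': 1
  'c': 1
  'f': 1
  'o': 1
  'r': 1
  't': 1
Maximum count = 1
Most frequent = 'a', 'c', 'f', 'o', 'r', 't' (1 time each)


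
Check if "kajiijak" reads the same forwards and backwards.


Word: "kajiijak"
Reversed: "kajiijak"
Forward == Backward? kajiijak == kajiijak
Palindrome = Yes


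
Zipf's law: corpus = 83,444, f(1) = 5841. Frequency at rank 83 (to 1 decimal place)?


Zipf's law: f(r) = f(1) / r
f(1) = 5841
f(83) = 5841 / 83
= 70.4 occurrences


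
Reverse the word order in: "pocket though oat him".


Original: "pocket though oat him"
Words (1..n): pocket | though | oat | him
Reversed (n..1): him | oat | though | pocket
Result = "him oat though pocket"


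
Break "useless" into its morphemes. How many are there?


Word: "useless"
Morphemes: use + -less
Each morpheme carries meaning
= 2 morphemes


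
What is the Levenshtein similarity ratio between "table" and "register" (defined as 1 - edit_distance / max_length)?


Word 1: "table" (length 5)
Word 2: "register" (length 8)
One optimal edit sequence:
  1. insert 'r'  (+1)
  2. insert 'e'  (+1)
  3. substitute 't' -> 'g'  (+1)
  4. substitute 'a' -> 'i'  (+1)
  5. substitute 'b' -> 's'  (+1)
  6. substitute 'l' -> 't'  (+1)
  7. keep 'e'
  8. insert 'r'  (+1)
Edit distance = 7
Max length = max(5, 8) = 8
Similarity = 1 - 7/8
= 0.1250


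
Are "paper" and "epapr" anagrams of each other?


Word 1: "paper" → sorted: aeppr
Word 2: "epapr" → sorted: aeppr
Same letters? aeppr == aeppr
Anagram = Yes


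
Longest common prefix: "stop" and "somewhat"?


Word 1: "stop"
Word 2: "somewhat"
Comparing from start:
  Pos 0: 's' == 's'
  Pos 1: 't' != 'o' (stop)
LCP = "s" (length 1)


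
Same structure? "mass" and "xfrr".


Pattern of "mass": [0, 1, 2, 2]
Pattern of "xfrr": [0, 1, 2, 2]
Patterns match
Same pattern = Yes


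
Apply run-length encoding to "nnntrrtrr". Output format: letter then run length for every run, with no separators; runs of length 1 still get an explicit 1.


String: "nnntrrtrr"
Scanning for consecutive runs:
  'n' x 3
  't' x 1
  'r' x 2
  't' x 1
  'r' x 2
RLE = "n3t1r2t1r2"


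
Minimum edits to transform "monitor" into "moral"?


Word 1: "monitor" (length 7)
Word 2: "moral" (length 5)
One optimal edit sequence (insert/delete/substitute each cost 1):
  1. keep 'm'
  2. keep 'o'
  3. delete 'n'  (+1)
  4. delete 'i'  (+1)
  5. substitute 't' -> 'r'  (+1)
  6. substitute 'o' -> 'a'  (+1)
  7. substitute 'r' -> 'l'  (+1)
Total edit operations: 5
Edit distance = 5


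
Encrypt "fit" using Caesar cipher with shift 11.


Word: "fit"
Shift: 11
Each letter → (letter + shift) mod 26:
  'f' (5) + 11 = 16 → 'q'
  'i' (8) + 11 = 19 → 't'
  't' (19) + 11 = 4 → 'e'
Result = "qte"


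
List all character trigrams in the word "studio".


Word: "studio" (length 6)
Number of trigrams = 6 - 3 + 1 = 4
  Position 0: "stu"
  Position 1: "tud"
  Position 2: "udi"
  Position 3: "dio"
Trigrams = "stu", "tud", "udi", "dio"


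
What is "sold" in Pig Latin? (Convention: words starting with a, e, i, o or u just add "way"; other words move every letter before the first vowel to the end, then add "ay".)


Word: "sold"
Starts with consonant(s) → move to end, add 'ay'
Consonant cluster: "s"
Pig Latin = "oldsay"


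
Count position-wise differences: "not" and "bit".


Comparing character by character (same length = 3):
  Pos 0: 'n' vs 'b' !=
  Pos 1: 'o' vs 'i' !=
  Pos 2: 't' vs 't' =
Hamming distance = 2


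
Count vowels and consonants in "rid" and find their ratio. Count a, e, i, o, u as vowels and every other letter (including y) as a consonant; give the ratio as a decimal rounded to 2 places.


Word: "rid"
Vowels (a,e,i,o,u): 1
Consonants: 2
Ratio = 1/2
= 0.50


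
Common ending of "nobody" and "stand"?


Word 1: "nobody"
Word 2: "stand"
Comparing from end:
  Pos -1: 'y' != 'd' (stop)
LCS = "" (length 0)


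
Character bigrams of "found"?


Word: "found" (length 5)
Number of bigrams = 5 - 2 + 1 = 4
  Position 0: "fo"
  Position 1: "ou"
  Position 2: "un"
  Position 3: "nd"
Bigrams = "fo", "ou", "un", "nd"


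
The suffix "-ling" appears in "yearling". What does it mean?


Suffix: -ling
Example: yearling (year + -ling)
Meaning = small / young


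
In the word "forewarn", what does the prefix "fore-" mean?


Prefix: fore-
Example: forewarn = fore- + warn
Meaning = before


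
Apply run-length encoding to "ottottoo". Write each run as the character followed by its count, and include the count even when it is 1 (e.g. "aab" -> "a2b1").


String: "ottottoo"
Scanning for consecutive runs:
  'o' x 1
  't' x 2
  'o' x 1
  't' x 2
  'o' x 2
RLE = "o1t2o1t2o2"


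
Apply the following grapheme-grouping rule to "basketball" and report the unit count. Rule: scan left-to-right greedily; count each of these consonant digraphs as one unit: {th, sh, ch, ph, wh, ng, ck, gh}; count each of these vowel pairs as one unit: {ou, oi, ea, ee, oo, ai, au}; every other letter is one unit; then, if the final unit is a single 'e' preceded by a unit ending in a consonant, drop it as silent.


Word: "basketball" (10 letters)
Left-to-right scan:
  1. 'b' (letter)
  2. 'a' (letter)
  3. 's' (letter)
  4. 'k' (letter)
  5. 'e' (letter)
  6. 't' (letter)
  7. 'b' (letter)
  8. 'a' (letter)
  9. 'l' (letter)
  10. 'l' (letter)
Units from scan: 10
Sound units = 10 units


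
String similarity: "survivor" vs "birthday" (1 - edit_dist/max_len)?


Word 1: "survivor" (length 8)
Word 2: "birthday" (length 8)
One optimal edit sequence:
  1. substitute 's' -> 'b'  (+1)
  2. substitute 'u' -> 'i'  (+1)
  3. keep 'r'
  4. substitute 'v' -> 't'  (+1)
  5. substitute 'i' -> 'h'  (+1)
  6. substitute 'v' -> 'd'  (+1)
  7. substitute 'o' -> 'a'  (+1)
  8. substitute 'r' -> 'y'  (+1)
Edit distance = 7
Max length = max(8, 8) = 8
Similarity = 1 - 7/8
= 0.1250


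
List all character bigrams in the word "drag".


Word: "drag" (length 4)
Number of bigrams = 4 - 2 + 1 = 3
  Position 0: "dr"
  Position 1: "ra"
  Position 2: "ag"
Bigrams = "dr", "ra", "ag"


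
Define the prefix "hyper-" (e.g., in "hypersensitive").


Prefix: hyper-
As in: hypersensitive -> hyper- + sensitive
Meaning = over / excessive


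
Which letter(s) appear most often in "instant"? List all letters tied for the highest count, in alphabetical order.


Word: "instant"
Letter counts:
  'a': 1
  'i': 1
  'n': 2
  's': 1
  't': 2
Maximum count = 2
Most frequent = 'n', 't' (2 times each)


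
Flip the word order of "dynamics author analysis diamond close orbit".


Original: "dynamics author analysis diamond close orbit"
Words (1..n): dynamics | author | analysis | diamond | close | orbit
Reversed (n..1): orbit | close | diamond | analysis | author | dynamics
Result = "orbit close diamond analysis author dynamics"


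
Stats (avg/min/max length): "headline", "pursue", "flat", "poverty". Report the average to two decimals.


Lengths: "headline"=8, "pursue"=6, "flat"=4, "poverty"=7
Sum = 25, Count = 4
Average = 25/4 = 6.25
= avg=6.25, min=4, max=8


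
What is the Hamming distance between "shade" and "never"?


Comparing character by character (same length = 5):
  Pos 0: 's' vs 'n' !=
  Pos 1: 'h' vs 'e' !=
  Pos 2: 'a' vs 'v' !=
  Pos 3: 'd' vs 'e' !=
  Pos 4: 'e' vs 'r' !=
Hamming distance = 5


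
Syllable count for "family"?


Word: "family"
Syllable breakdown: fam | i | ly
Counting: 3 parts
= 3 syllables


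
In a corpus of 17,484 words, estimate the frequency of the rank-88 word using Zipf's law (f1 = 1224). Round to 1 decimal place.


Zipf's law: f(r) = f(1) / r
f(1) = 1224
f(88) = 1224 / 88
= 13.9 occurrences


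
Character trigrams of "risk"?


Word: "risk" (length 4)
Number of trigrams = 4 - 3 + 1 = 2
  Position 0: "ris"
  Position 1: "isk"
Trigrams = "ris", "isk"


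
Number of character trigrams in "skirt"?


Word: "skirt" (length 5)
Number of 3-grams = length - 3 + 1 = 5 - 3 + 1
= 3


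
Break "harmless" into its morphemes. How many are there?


Word: "harmless"
Morphemes: harm / -less
Each morpheme carries meaning
= 2 morphemes


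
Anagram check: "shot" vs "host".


Word 1: "shot" → sorted: host
Word 2: "host" → sorted: host
Same letters? host == host
Anagram = Yes


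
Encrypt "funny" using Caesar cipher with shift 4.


Word: "funny"
Shift: 4
Each letter → (letter + shift) mod 26:
  'f' (5) + 4 = 9 → 'j'
  'u' (20) + 4 = 24 → 'y'
  'n' (13) + 4 = 17 → 'r'
  'n' (13) + 4 = 17 → 'r'
  'y' (24) + 4 = 2 → 'c'
Result = "jyrrc"


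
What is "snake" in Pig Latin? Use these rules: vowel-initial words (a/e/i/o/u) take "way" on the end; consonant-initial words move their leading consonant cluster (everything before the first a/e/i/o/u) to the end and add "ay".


Word: "snake"
Starts with consonant(s) → move to end, add 'ay'
Consonant cluster: "sn"
Pig Latin = "akesnay"


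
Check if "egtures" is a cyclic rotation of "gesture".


Word: "gesture", Candidate: "egtures"
Method: check if candidate is substring of word+word
"gesturegesture" contains "egtures"? No
Is rotation = No


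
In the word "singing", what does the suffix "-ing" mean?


Suffix: -ing
Example: singing (sing + -ing)
Meaning = present participle


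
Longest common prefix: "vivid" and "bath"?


Word 1: "vivid"
Word 2: "bath"
Comparing from start:
  Pos 0: 'v' != 'b' (stop)
LCP = "" (length 0)


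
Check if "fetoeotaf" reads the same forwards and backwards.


Word: "fetoeotaf"
Reversed: "fatoeotef"
Forward == Backward? fetoeotaf != fatoeotef
Palindrome = No


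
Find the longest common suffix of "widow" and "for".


Word 1: "widow"
Word 2: "for"
Comparing from end:
  Pos -1: 'w' != 'r' (stop)
LCS = "" (length 0)


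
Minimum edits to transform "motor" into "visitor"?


Word 1: "motor" (length 5)
Word 2: "visitor" (length 7)
One optimal edit sequence (insert/delete/substitute each cost 1):
  1. insert 'v'  (+1)
  2. insert 'i'  (+1)
  3. substitute 'm' -> 's'  (+1)
  4. substitute 'o' -> 'i'  (+1)
  5. keep 't'
  6. keep 'o'
  7. keep 'r'
Total edit operations: 4
Edit distance = 4


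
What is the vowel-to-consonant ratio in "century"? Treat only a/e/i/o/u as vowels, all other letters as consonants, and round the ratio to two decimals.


Word: "century"
Vowels (a,e,i,o,u): 2
Consonants: 5
Ratio = 2/5
= 0.40


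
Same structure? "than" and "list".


Pattern of "than": [0, 1, 2, 3]
Pattern of "list": [0, 1, 2, 3]
Patterns match
Same pattern = Yes


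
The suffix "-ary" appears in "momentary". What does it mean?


Suffix: -ary
As in: momentary -> moment + -ary
Meaning = relating to


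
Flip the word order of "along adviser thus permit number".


Original: "along adviser thus permit number"
Words (1..n): along | adviser | thus | permit | number
Reversed (n..1): number | permit | thus | adviser | along
Result = "number permit thus adviser along"


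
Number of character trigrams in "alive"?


Word: "alive" (length 5)
Number of 3-grams = length - 3 + 1 = 5 - 3 + 1
= 3


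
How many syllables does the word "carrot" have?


Word: "carrot"
Syllable breakdown: car-rot
Counting: 2 parts
= 2 syllables


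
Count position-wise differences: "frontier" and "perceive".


Comparing character by character (same length = 8):
  Pos 0: 'f' vs 'p' !=
  Pos 1: 'r' vs 'e' !=
  Pos 2: 'o' vs 'r' !=
  Pos 3: 'n' vs 'c' !=
  Pos 4: 't' vs 'e' !=
  Pos 5: 'i' vs 'i' =
  Pos 6: 'e' vs 'v' !=
  Pos 7: 'r' vs 'e' !=
Hamming distance = 7


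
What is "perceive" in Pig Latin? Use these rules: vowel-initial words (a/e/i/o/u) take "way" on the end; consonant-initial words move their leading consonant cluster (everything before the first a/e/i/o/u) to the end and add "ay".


Word: "perceive"
Starts with consonant(s) → move to end, add 'ay'
Consonant cluster: "p"
Pig Latin = "erceivepay"


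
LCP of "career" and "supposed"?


Word 1: "career"
Word 2: "supposed"
Comparing from start:
  Pos 0: 'c' != 's' (stop)
LCP = "" (length 0)


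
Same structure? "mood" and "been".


Pattern of "mood": [0, 1, 1, 2]
Pattern of "been": [0, 1, 1, 2]
Patterns match
Same pattern = Yes


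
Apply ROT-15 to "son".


Word: "son"
Shift: 15
Each letter → (letter + shift) mod 26:
  's' (18) + 15 = 7 → 'h'
  'o' (14) + 15 = 3 → 'd'
  'n' (13) + 15 = 2 → 'c'
Result = "hdc"


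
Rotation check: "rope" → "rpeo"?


Word: "rope", Candidate: "rpeo"
Method: check if candidate is substring of word+word
"roperope" contains "rpeo"? No
Is rotation = No


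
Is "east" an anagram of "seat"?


Word 1: "seat" → sorted: aest
Word 2: "east" → sorted: aest
Same letters? aest == aest
Anagram = Yes


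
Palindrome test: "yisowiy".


Word: "yisowiy"
Reversed: "yiwosiy"
Forward == Backward? yisowiy != yiwosiy
Palindrome = No


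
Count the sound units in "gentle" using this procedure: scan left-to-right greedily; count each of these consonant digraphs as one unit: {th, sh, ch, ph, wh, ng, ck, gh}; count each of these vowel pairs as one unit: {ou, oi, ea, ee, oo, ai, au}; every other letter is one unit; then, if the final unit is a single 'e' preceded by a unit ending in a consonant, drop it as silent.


Word: "gentle" (6 letters)
Left-to-right scan:
  (1) 'g' (letter)
  (2) 'e' (letter)
  (3) 'n' (letter)
  (4) 't' (letter)
  (5) 'l' (letter)
  (6) 'e' (letter)
Units from scan: 6
Final unit is 'e' after a consonant -> drop as silent (-1)
Sound units = 5 units


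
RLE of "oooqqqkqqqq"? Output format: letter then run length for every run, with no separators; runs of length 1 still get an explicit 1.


String: "oooqqqkqqqq"
Scanning for consecutive runs:
  'o' x 3
  'q' x 3
  'k' x 1
  'q' x 4
RLE = "o3q3k1q4"


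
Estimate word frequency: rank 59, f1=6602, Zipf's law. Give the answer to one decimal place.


Zipf's law: f(r) = f(1) / r
f(1) = 6602
f(59) = 6602 / 59
= 111.9 occurrences


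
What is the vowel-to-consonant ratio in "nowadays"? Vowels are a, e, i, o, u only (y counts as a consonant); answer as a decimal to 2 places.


Word: "nowadays"
Vowels (a,e,i,o,u): 3
Consonants: 5
Ratio = 3/5
= 0.60


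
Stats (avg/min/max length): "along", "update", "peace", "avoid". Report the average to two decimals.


Lengths: "along"=5, "update"=6, "peace"=5, "avoid"=5
Sum = 21, Count = 4
Average = 21/4 = 5.25
= avg=5.25, min=5, max=6


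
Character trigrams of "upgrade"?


Word: "upgrade" (length 7)
Number of trigrams = 7 - 3 + 1 = 5
  Position 0: "upg"
  Position 1: "pgr"
  Position 2: "gra"
  Position 3: "rad"
  Position 4: "ade"
Trigrams = "upg", "pgr", "gra", "rad", "ade"


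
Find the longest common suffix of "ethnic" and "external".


Word 1: "ethnic"
Word 2: "external"
Comparing from end:
  Pos -1: 'c' != 'l' (stop)
LCS = "" (length 0)


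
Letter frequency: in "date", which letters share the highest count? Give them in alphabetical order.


Word: "date"
Letter counts:
  'a': 1
  'd': 1
  'e': 1
  't': 1
Maximum count = 1
Most frequent = 'a', 'd', 'e', 't' (1 time each)


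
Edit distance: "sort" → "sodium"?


Word 1: "sort" (length 4)
Word 2: "sodium" (length 6)
One optimal edit sequence (insert/delete/substitute each cost 1):
  1. keep 's'
  2. keep 'o'
  3. insert 'd'  (+1)
  4. insert 'i'  (+1)
  5. substitute 'r' -> 'u'  (+1)
  6. substitute 't' -> 'm'  (+1)
Total edit operations: 4
Edit distance = 4


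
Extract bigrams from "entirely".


Word: "entirely" (length 8)
Number of bigrams = 8 - 2 + 1 = 7
  Position 0: "en"
  Position 1: "nt"
  Position 2: "ti"
  Position 3: "ir"
  Position 4: "re"
  Position 5: "el"
  Position 6: "ly"
Bigrams = "en", "nt", "ti", "ir", "re", "el", "ly"


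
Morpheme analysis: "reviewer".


Word: "reviewer"
Morphemes: re- + view + -er
Each morpheme carries meaning
= 3 morphemes


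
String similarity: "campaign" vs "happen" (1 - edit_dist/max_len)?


Word 1: "campaign" (length 8)
Word 2: "happen" (length 6)
One optimal edit sequence:
  1. substitute 'c' -> 'h'  (+1)
  2. keep 'a'
  3. delete 'm'  (+1)
  4. keep 'p'
  5. delete 'a'  (+1)
  6. substitute 'i' -> 'p'  (+1)
  7. substitute 'g' -> 'e'  (+1)
  8. keep 'n'
Edit distance = 5
Max length = max(8, 6) = 8
Similarity = 1 - 5/8
= 0.3750


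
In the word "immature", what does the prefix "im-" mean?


Prefix: im-
As in: immature -> im- + mature
Meaning = not / into


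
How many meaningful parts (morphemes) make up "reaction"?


Word: "reaction"
Morphemes: re- + act + -ion
Each morpheme carries meaning
= 3 morphemes


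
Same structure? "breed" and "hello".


Pattern of "breed": [0, 1, 2, 2, 3]
Pattern of "hello": [0, 1, 2, 2, 3]
Patterns match
Same pattern = Yes


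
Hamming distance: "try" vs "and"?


Comparing character by character (same length = 3):
  Pos 0: 't' vs 'a' !=
  Pos 1: 'r' vs 'n' !=
  Pos 2: 'y' vs 'd' !=
Hamming distance = 3


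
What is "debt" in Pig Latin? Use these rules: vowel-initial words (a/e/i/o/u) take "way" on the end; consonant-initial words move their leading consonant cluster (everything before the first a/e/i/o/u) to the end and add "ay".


Word: "debt"
Starts with consonant(s) → move to end, add 'ay'
Consonant cluster: "d"
Pig Latin = "ebtday"


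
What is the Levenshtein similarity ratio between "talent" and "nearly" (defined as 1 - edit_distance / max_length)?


Word 1: "talent" (length 6)
Word 2: "nearly" (length 6)
One optimal edit sequence:
  1. substitute 't' -> 'n'  (+1)
  2. substitute 'a' -> 'e'  (+1)
  3. substitute 'l' -> 'a'  (+1)
  4. substitute 'e' -> 'r'  (+1)
  5. substitute 'n' -> 'l'  (+1)
  6. substitute 't' -> 'y'  (+1)
Edit distance = 6
Max length = max(6, 6) = 6
Similarity = 1 - 6/6
= 0.0000


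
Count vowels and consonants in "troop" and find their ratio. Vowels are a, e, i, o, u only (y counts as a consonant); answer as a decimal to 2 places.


Word: "troop"
Vowels (a,e,i,o,u): 2
Consonants: 3
Ratio = 2/3
= 0.67


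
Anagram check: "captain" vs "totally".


Word 1: "captain" → sorted: aacinpt
Word 2: "totally" → sorted: allotty
Same letters? aacinpt != allotty
Anagram = No


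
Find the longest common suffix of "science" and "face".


Word 1: "science"
Word 2: "face"
Comparing from end:
  Pos -1: 'e' == 'e'
  Pos -2: 'c' == 'c'
  Pos -3: 'n' != 'a' (stop)
LCS = "ce" (length 2)


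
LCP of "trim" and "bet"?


Word 1: "trim"
Word 2: "bet"
Comparing from start:
  Pos 0: 't' != 'b' (stop)
LCP = "" (length 0)


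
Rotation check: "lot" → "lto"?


Word: "lot", Candidate: "lto"
Method: check if candidate is substring of word+word
"lotlot" contains "lto"? No
Is rotation = No


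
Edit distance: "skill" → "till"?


Word 1: "skill" (length 5)
Word 2: "till" (length 4)
One optimal edit sequence (insert/delete/substitute each cost 1):
  1. delete 's'  (+1)
  2. substitute 'k' -> 't'  (+1)
  3. keep 'i'
  4. keep 'l'
  5. keep 'l'
Total edit operations: 2
Edit distance = 2


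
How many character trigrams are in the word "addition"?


Word: "addition" (length 8)
Number of 3-grams = length - 3 + 1 = 8 - 3 + 1
= 6


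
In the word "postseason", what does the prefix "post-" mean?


Prefix: post-
Example: postseason (post- + season)
Meaning = after


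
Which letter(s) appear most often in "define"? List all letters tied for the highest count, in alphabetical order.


Word: "define"
Letter counts:
  'd': 1
  'e': 2
  'f': 1
  'i': 1
  'n': 1
Maximum count = 2
Most frequent = 'e' (2 times each)


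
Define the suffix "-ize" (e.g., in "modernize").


Suffix: -ize
As in: modernize -> modern + -ize
Meaning = to make


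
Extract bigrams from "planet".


Word: "planet" (length 6)
Number of bigrams = 6 - 2 + 1 = 5
  Position 0: "pl"
  Position 1: "la"
  Position 2: "an"
  Position 3: "ne"
  Position 4: "et"
Bigrams = "pl", "la", "an", "ne", "et"


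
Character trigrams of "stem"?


Word: "stem" (length 4)
Number of trigrams = 4 - 3 + 1 = 2
  Position 0: "ste"
  Position 1: "tem"
Trigrams = "ste", "tem"


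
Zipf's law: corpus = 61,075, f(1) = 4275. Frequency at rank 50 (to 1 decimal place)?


Zipf's law: f(r) = f(1) / r
f(1) = 4275
f(50) = 4275 / 50
= 85.5 occurrences


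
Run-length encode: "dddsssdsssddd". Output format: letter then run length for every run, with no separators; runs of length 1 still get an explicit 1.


String: "dddsssdsssddd"
Scanning for consecutive runs:
  'd' x 3
  's' x 3
  'd' x 1
  's' x 3
  'd' x 3
RLE = "d3s3d1s3d3"


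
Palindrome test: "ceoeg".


Word: "ceoeg"
Reversed: "geoec"
Forward == Backward? ceoeg != geoec
Palindrome = No


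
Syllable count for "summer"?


Word: "summer"
Syllable breakdown: sum · mer
Counting: 2 parts
= 2 syllables


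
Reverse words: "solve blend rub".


Original: "solve blend rub"
Words (1..n): solve | blend | rub
Reversed (n..1): rub | blend | solve
Result = "rub blend solve"


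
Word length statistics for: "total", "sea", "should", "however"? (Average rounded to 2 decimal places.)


Lengths: "total"=5, "sea"=3, "should"=6, "however"=7
Sum = 21, Count = 4
Average = 21/4 = 5.25
= avg=5.25, min=3, max=7


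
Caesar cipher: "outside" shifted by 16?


Word: "outside"
Shift: 16
Each letter → (letter + shift) mod 26:
  'o' (14) + 16 = 4 → 'e'
  'u' (20) + 16 = 10 → 'k'
  't' (19) + 16 = 9 → 'j'
  's' (18) + 16 = 8 → 'i'
  'i' (8) + 16 = 24 → 'y'
  'd' (3) + 16 = 19 → 't'
  'e' (4) + 16 = 20 → 'u'
Result = "ekjiytu"


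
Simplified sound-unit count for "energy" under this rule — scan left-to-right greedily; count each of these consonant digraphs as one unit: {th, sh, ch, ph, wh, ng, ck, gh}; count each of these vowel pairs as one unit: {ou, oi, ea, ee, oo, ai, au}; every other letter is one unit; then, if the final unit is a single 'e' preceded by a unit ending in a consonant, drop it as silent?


Word: "energy" (6 letters)
Left-to-right scan:
  (1) 'e' (letter)
  (2) 'n' (letter)
  (3) 'e' (letter)
  (4) 'r' (letter)
  (5) 'g' (letter)
  (6) 'y' (letter)
Units from scan: 6
Sound units = 6 units


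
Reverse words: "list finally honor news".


Original: "list finally honor news"
Words (1..n): list | finally | honor | news
Reversed (n..1): news | honor | finally | list
Result = "news honor finally list"


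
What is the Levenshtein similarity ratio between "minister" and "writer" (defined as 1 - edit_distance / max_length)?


Word 1: "minister" (length 8)
Word 2: "writer" (length 6)
One optimal edit sequence:
  1. delete 'm'  (+1)
  2. substitute 'i' -> 'w'  (+1)
  3. substitute 'n' -> 'r'  (+1)
  4. keep 'i'
  5. delete 's'  (+1)
  6. keep 't'
  7. keep 'e'
  8. keep 'r'
Edit distance = 4
Max length = max(8, 6) = 8
Similarity = 1 - 4/8
= 0.5000


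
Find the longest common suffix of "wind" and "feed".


Word 1: "wind"
Word 2: "feed"
Comparing from end:
  Pos -1: 'd' == 'd'
  Pos -2: 'n' != 'e' (stop)
LCS = "d" (length 1)


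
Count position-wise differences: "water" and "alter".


Comparing character by character (same length = 5):
  Pos 0: 'w' vs 'a' !=
  Pos 1: 'a' vs 'l' !=
  Pos 2: 't' vs 't' =
  Pos 3: 'e' vs 'e' =
  Pos 4: 'r' vs 'r' =
Hamming distance = 2


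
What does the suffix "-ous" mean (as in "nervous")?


Suffix: -ous
Example: nervous = nerve + -ous, with a spelling change
Meaning = having quality of


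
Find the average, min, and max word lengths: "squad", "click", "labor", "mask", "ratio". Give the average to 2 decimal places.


Lengths: "squad"=5, "click"=5, "labor"=5, "mask"=4, "ratio"=5
Sum = 24, Count = 5
Average = 24/5 = 4.80
= avg=4.80, min=4, max=5


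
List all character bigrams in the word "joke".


Word: "joke" (length 4)
Number of bigrams = 4 - 2 + 1 = 3
  Position 0: "jo"
  Position 1: "ok"
  Position 2: "ke"
Bigrams = "jo", "ok", "ke"


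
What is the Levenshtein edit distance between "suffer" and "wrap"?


Word 1: "suffer" (length 6)
Word 2: "wrap" (length 4)
One optimal edit sequence (insert/delete/substitute each cost 1):
  1. delete 's'  (+1)
  2. delete 'u'  (+1)
  3. substitute 'f' -> 'w'  (+1)
  4. substitute 'f' -> 'r'  (+1)
  5. substitute 'e' -> 'a'  (+1)
  6. substitute 'r' -> 'p'  (+1)
Total edit operations: 6
Edit distance = 6


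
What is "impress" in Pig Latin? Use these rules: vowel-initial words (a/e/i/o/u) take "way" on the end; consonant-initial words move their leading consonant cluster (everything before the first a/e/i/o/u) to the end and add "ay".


Word: "impress"
Starts with vowel → add 'way'
Pig Latin = "impressway"


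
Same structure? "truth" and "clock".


Pattern of "truth": [0, 1, 2, 0, 3]
Pattern of "clock": [0, 1, 2, 0, 3]
Patterns match
Same pattern = Yes


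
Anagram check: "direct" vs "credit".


Word 1: "direct" → sorted: cdeirt
Word 2: "credit" → sorted: cdeirt
Same letters? cdeirt == cdeirt
Anagram = Yes


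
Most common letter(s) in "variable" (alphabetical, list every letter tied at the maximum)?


Word: "variable"
Letter counts:
  'a': 2
  'b': 1
  'e': 1
  'i': 1
  'l': 1
  'r': 1
  'v': 1
Maximum count = 2
Most frequent = 'a' (2 times each)


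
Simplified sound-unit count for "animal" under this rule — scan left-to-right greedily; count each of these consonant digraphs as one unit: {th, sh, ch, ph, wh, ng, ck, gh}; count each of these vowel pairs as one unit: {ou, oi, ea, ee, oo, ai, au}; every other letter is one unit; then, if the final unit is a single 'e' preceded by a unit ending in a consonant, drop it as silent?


Word: "animal" (6 letters)
Left-to-right scan:
  (1) 'a' (letter)
  (2) 'n' (letter)
  (3) 'i' (letter)
  (4) 'm' (letter)
  (5) 'a' (letter)
  (6) 'l' (letter)
Units from scan: 6
Sound units = 6 units


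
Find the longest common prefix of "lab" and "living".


Word 1: "lab"
Word 2: "living"
Comparing from start:
  Pos 0: 'l' == 'l'
  Pos 1: 'a' != 'i' (stop)
LCP = "l" (length 1)


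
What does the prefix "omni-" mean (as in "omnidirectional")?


Prefix: omni-
Example: omnidirectional (omni- + directional)
Meaning = all


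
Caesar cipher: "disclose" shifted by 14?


Word: "disclose"
Shift: 14
Each letter → (letter + shift) mod 26:
  'd' (3) + 14 = 17 → 'r'
  'i' (8) + 14 = 22 → 'w'
  's' (18) + 14 = 6 → 'g'
  'c' (2) + 14 = 16 → 'q'
  'l' (11) + 14 = 25 → 'z'
  'o' (14) + 14 = 2 → 'c'
  's' (18) + 14 = 6 → 'g'
  'e' (4) + 14 = 18 → 's'
Result = "rwgqzcgs"


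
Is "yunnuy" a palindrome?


Word: "yunnuy"
Reversed: "yunnuy"
Forward == Backward? yunnuy == yunnuy
Palindrome = Yes


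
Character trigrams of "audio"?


Word: "audio" (length 5)
Number of trigrams = 5 - 3 + 1 = 3
  Position 0: "aud"
  Position 1: "udi"
  Position 2: "dio"
Trigrams = "aud", "udi", "dio"


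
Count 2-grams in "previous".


Word: "previous" (length 8)
Number of 2-grams = length - 2 + 1 = 8 - 2 + 1
= 7


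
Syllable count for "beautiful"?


Word: "beautiful"
Syllable breakdown: beau / ti / ful
Counting: 3 parts
= 3 syllables


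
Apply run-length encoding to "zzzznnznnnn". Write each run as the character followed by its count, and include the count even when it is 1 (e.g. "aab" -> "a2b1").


String: "zzzznnznnnn"
Scanning for consecutive runs:
  'z' x 4
  'n' x 2
  'z' x 1
  'n' x 4
RLE = "z4n2z1n4"


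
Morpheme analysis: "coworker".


Word: "coworker"
Morphemes: co- + work + -er
Each morpheme carries meaning
= 3 morphemes


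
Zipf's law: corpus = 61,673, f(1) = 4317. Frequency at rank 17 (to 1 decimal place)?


Zipf's law: f(r) = f(1) / r
f(1) = 4317
f(17) = 4317 / 17
= 253.9 occurrences


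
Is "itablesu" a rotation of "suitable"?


Word: "suitable", Candidate: "itablesu"
Method: check if candidate is substring of word+word
"suitablesuitable" contains "itablesu"? Yes
Is rotation = Yes


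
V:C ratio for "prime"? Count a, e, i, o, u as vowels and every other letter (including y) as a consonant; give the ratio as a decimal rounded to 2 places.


Word: "prime"
Vowels (a,e,i,o,u): 2
Consonants: 3
Ratio = 2/3
= 0.67


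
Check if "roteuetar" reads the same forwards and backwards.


Word: "roteuetar"
Reversed: "rateuetor"
Forward == Backward? roteuetar != rateuetor
Palindrome = No


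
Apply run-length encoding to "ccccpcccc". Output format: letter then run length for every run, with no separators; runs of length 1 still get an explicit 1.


String: "ccccpcccc"
Scanning for consecutive runs:
  'c' x 4
  'p' x 1
  'c' x 4
RLE = "c4p1c4"
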